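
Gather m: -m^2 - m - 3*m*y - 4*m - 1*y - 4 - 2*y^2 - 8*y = -m^2 + m*(-3*y - 5) - 2*y^2 - 9*y - 4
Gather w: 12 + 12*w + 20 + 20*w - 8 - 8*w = 24*w + 24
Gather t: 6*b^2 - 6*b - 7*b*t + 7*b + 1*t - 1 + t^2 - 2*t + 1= 6*b^2 + b + t^2 + t*(-7*b - 1)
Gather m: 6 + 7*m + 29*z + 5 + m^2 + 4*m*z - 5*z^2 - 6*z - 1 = m^2 + m*(4*z + 7) - 5*z^2 + 23*z + 10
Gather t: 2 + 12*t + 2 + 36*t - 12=48*t - 8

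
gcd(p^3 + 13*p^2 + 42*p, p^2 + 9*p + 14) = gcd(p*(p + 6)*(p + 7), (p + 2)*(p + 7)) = p + 7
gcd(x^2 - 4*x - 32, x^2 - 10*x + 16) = x - 8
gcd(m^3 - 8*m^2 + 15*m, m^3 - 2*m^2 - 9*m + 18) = m - 3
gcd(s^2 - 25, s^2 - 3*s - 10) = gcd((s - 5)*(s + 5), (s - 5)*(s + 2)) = s - 5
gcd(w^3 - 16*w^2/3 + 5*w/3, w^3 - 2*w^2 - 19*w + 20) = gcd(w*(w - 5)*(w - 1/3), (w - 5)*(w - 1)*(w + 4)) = w - 5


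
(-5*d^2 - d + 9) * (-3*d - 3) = 15*d^3 + 18*d^2 - 24*d - 27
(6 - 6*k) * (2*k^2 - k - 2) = -12*k^3 + 18*k^2 + 6*k - 12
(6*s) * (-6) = -36*s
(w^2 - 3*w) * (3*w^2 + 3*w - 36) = 3*w^4 - 6*w^3 - 45*w^2 + 108*w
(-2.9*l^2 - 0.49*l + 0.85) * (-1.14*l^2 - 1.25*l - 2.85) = 3.306*l^4 + 4.1836*l^3 + 7.9085*l^2 + 0.334*l - 2.4225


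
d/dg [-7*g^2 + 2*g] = 2 - 14*g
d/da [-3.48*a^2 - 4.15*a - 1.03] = -6.96*a - 4.15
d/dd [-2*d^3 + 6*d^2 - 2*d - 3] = -6*d^2 + 12*d - 2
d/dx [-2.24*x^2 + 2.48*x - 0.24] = 2.48 - 4.48*x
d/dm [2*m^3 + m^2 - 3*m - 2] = 6*m^2 + 2*m - 3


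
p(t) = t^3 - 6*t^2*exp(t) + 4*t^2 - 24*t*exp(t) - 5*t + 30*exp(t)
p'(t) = -6*t^2*exp(t) + 3*t^2 - 36*t*exp(t) + 8*t + 6*exp(t) - 5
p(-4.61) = 10.22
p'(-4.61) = 22.32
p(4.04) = -9259.05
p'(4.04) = -13412.56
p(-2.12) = 25.52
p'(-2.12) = -1.83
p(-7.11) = -121.75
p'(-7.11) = 89.74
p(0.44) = 27.04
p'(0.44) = -17.98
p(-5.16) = -5.12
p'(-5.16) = 33.78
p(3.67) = -5366.87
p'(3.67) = -8057.76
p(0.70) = 19.46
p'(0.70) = -42.51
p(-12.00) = -1092.00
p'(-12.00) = 331.00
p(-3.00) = 26.39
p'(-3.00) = 0.99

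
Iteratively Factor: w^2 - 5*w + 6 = (w - 2)*(w - 3)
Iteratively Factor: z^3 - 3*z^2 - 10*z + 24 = (z - 4)*(z^2 + z - 6) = (z - 4)*(z - 2)*(z + 3)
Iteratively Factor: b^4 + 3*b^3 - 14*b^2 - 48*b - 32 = (b + 4)*(b^3 - b^2 - 10*b - 8) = (b - 4)*(b + 4)*(b^2 + 3*b + 2) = (b - 4)*(b + 1)*(b + 4)*(b + 2)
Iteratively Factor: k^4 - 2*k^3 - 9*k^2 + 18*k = (k - 2)*(k^3 - 9*k) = (k - 2)*(k + 3)*(k^2 - 3*k) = k*(k - 2)*(k + 3)*(k - 3)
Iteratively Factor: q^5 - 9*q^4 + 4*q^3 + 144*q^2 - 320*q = (q - 5)*(q^4 - 4*q^3 - 16*q^2 + 64*q) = (q - 5)*(q + 4)*(q^3 - 8*q^2 + 16*q) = q*(q - 5)*(q + 4)*(q^2 - 8*q + 16) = q*(q - 5)*(q - 4)*(q + 4)*(q - 4)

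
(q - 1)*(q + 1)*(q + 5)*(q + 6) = q^4 + 11*q^3 + 29*q^2 - 11*q - 30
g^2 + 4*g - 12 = (g - 2)*(g + 6)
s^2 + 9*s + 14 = (s + 2)*(s + 7)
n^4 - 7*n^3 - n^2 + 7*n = n*(n - 7)*(n - 1)*(n + 1)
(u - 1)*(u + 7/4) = u^2 + 3*u/4 - 7/4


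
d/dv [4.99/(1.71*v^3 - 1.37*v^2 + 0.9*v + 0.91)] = (-25.5987*v^2 + 13.6726*v - 4.491)/(1.71*v^3 - 1.37*v^2 + 0.9*v + 0.91)^2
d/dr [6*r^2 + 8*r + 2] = 12*r + 8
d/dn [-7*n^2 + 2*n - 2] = 2 - 14*n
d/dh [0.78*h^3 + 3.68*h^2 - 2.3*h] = 2.34*h^2 + 7.36*h - 2.3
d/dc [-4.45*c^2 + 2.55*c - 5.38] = 2.55 - 8.9*c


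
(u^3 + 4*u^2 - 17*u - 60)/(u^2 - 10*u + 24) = (u^2 + 8*u + 15)/(u - 6)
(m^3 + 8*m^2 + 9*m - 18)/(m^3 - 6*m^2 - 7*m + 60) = (m^2 + 5*m - 6)/(m^2 - 9*m + 20)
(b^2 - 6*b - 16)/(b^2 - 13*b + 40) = (b + 2)/(b - 5)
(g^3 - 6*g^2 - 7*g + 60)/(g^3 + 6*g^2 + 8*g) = (g^3 - 6*g^2 - 7*g + 60)/(g*(g^2 + 6*g + 8))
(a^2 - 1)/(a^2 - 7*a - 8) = (a - 1)/(a - 8)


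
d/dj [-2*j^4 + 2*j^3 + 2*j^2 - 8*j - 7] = -8*j^3 + 6*j^2 + 4*j - 8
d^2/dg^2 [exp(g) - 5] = exp(g)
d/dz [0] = 0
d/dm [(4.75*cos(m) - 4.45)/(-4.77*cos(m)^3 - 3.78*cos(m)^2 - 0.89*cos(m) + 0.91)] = (-45.315*cos(m)^3 + 45.7245*cos(m)^2 + 33.642*cos(m) - 0.362)*sin(m)/(22.7529*cos(m)^6 + 36.0612*cos(m)^5 + 22.779*cos(m)^4 - 1.953*cos(m)^3 - 6.0875*cos(m)^2 - 1.6198*cos(m) + 0.8281)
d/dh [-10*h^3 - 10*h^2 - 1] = 10*h*(-3*h - 2)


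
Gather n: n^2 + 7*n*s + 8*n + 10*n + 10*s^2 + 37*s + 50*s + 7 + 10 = n^2 + n*(7*s + 18) + 10*s^2 + 87*s + 17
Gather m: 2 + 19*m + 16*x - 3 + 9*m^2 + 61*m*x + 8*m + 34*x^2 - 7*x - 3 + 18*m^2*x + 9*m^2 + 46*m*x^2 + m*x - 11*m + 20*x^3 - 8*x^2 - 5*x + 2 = m^2*(18*x + 18) + m*(46*x^2 + 62*x + 16) + 20*x^3 + 26*x^2 + 4*x - 2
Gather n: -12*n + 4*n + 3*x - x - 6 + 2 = -8*n + 2*x - 4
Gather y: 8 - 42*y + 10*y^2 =10*y^2 - 42*y + 8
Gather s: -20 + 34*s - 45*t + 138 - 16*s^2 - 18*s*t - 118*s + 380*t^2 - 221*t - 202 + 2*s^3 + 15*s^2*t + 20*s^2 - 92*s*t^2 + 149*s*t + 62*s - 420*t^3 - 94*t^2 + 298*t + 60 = 2*s^3 + s^2*(15*t + 4) + s*(-92*t^2 + 131*t - 22) - 420*t^3 + 286*t^2 + 32*t - 24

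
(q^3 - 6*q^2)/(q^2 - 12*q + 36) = q^2/(q - 6)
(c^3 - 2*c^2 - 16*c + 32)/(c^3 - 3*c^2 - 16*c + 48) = (c - 2)/(c - 3)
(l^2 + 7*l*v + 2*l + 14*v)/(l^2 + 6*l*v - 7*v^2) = (-l - 2)/(-l + v)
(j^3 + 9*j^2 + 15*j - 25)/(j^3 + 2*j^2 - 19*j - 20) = (j^2 + 4*j - 5)/(j^2 - 3*j - 4)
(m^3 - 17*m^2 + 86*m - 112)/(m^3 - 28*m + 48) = (m^2 - 15*m + 56)/(m^2 + 2*m - 24)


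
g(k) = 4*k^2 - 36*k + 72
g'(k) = 8*k - 36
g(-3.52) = 248.28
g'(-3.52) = -64.16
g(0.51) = 54.68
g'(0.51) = -31.92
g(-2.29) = 175.42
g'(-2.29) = -54.32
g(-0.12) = 76.38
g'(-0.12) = -36.96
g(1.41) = 29.19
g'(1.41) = -24.72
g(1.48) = 27.48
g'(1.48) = -24.16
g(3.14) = -1.60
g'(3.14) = -10.88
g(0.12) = 67.74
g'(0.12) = -35.04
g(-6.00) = 432.00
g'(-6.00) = -84.00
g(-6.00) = 432.00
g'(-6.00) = -84.00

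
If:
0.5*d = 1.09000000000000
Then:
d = 2.18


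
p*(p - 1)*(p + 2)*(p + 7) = p^4 + 8*p^3 + 5*p^2 - 14*p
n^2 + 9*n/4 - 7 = (n - 7/4)*(n + 4)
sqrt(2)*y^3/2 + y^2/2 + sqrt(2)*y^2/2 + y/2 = y*(y + sqrt(2)/2)*(sqrt(2)*y/2 + sqrt(2)/2)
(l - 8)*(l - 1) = l^2 - 9*l + 8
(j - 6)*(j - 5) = j^2 - 11*j + 30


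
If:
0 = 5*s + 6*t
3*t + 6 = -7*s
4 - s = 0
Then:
No Solution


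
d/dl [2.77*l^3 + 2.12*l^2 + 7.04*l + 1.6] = 8.31*l^2 + 4.24*l + 7.04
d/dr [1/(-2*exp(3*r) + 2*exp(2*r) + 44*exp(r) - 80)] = (3*exp(2*r)/2 - exp(r) - 11)*exp(r)/(exp(3*r) - exp(2*r) - 22*exp(r) + 40)^2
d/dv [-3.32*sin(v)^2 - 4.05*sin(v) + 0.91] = -(6.64*sin(v) + 4.05)*cos(v)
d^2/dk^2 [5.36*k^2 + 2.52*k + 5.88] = 10.7200000000000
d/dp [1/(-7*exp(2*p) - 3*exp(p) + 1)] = (14*exp(p) + 3)*exp(p)/(7*exp(2*p) + 3*exp(p) - 1)^2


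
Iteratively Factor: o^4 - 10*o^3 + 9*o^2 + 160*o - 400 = (o - 5)*(o^3 - 5*o^2 - 16*o + 80) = (o - 5)^2*(o^2 - 16) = (o - 5)^2*(o + 4)*(o - 4)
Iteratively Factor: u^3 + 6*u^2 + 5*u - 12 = (u + 4)*(u^2 + 2*u - 3) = (u - 1)*(u + 4)*(u + 3)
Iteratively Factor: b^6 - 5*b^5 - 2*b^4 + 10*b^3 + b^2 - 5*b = (b - 1)*(b^5 - 4*b^4 - 6*b^3 + 4*b^2 + 5*b) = (b - 5)*(b - 1)*(b^4 + b^3 - b^2 - b) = b*(b - 5)*(b - 1)*(b^3 + b^2 - b - 1) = b*(b - 5)*(b - 1)*(b + 1)*(b^2 - 1) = b*(b - 5)*(b - 1)^2*(b + 1)*(b + 1)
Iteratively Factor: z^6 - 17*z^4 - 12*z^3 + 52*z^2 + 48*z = (z + 3)*(z^5 - 3*z^4 - 8*z^3 + 12*z^2 + 16*z) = z*(z + 3)*(z^4 - 3*z^3 - 8*z^2 + 12*z + 16) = z*(z + 1)*(z + 3)*(z^3 - 4*z^2 - 4*z + 16) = z*(z + 1)*(z + 2)*(z + 3)*(z^2 - 6*z + 8) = z*(z - 2)*(z + 1)*(z + 2)*(z + 3)*(z - 4)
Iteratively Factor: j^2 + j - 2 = (j + 2)*(j - 1)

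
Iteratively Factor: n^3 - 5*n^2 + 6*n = (n)*(n^2 - 5*n + 6) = n*(n - 2)*(n - 3)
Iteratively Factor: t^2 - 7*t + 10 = (t - 2)*(t - 5)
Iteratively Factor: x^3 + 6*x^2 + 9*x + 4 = (x + 4)*(x^2 + 2*x + 1) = (x + 1)*(x + 4)*(x + 1)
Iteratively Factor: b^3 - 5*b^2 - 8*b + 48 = (b + 3)*(b^2 - 8*b + 16) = (b - 4)*(b + 3)*(b - 4)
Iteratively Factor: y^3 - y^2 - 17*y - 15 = (y + 3)*(y^2 - 4*y - 5) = (y - 5)*(y + 3)*(y + 1)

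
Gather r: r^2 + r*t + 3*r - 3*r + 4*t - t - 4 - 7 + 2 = r^2 + r*t + 3*t - 9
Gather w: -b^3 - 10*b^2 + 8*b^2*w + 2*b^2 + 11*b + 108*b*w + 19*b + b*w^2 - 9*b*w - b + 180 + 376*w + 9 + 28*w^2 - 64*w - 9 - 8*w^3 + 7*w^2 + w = -b^3 - 8*b^2 + 29*b - 8*w^3 + w^2*(b + 35) + w*(8*b^2 + 99*b + 313) + 180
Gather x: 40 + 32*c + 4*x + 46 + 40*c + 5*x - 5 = 72*c + 9*x + 81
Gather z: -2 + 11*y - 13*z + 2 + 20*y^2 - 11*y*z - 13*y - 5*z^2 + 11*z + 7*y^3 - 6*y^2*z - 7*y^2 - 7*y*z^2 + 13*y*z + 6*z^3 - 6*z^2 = 7*y^3 + 13*y^2 - 2*y + 6*z^3 + z^2*(-7*y - 11) + z*(-6*y^2 + 2*y - 2)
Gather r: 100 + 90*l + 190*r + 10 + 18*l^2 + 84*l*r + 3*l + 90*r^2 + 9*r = 18*l^2 + 93*l + 90*r^2 + r*(84*l + 199) + 110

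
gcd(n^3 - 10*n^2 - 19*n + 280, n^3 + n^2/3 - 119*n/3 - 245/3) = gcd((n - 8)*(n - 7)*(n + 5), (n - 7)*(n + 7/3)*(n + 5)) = n^2 - 2*n - 35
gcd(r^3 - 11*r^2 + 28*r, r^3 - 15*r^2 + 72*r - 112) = r^2 - 11*r + 28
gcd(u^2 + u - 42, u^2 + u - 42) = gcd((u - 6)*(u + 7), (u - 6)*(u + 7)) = u^2 + u - 42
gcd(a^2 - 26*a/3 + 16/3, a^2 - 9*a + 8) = a - 8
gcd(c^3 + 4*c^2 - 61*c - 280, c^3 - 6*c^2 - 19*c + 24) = c - 8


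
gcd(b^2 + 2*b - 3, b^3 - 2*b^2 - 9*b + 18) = b + 3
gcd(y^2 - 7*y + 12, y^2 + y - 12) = y - 3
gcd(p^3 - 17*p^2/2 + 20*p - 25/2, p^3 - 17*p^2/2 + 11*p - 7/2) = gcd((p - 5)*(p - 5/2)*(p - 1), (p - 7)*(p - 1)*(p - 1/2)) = p - 1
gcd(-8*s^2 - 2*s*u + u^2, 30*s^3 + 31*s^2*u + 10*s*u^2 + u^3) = 2*s + u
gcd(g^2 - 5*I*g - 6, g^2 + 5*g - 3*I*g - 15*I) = g - 3*I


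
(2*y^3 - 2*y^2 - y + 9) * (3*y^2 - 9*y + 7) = 6*y^5 - 24*y^4 + 29*y^3 + 22*y^2 - 88*y + 63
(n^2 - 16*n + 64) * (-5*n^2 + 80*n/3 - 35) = -5*n^4 + 320*n^3/3 - 2345*n^2/3 + 6800*n/3 - 2240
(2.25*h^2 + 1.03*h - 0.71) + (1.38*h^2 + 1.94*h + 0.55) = 3.63*h^2 + 2.97*h - 0.16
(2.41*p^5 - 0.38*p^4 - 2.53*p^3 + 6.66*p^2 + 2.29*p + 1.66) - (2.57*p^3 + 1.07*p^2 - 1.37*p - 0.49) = 2.41*p^5 - 0.38*p^4 - 5.1*p^3 + 5.59*p^2 + 3.66*p + 2.15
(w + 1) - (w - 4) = 5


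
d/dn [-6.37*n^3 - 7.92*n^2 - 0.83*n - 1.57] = -19.11*n^2 - 15.84*n - 0.83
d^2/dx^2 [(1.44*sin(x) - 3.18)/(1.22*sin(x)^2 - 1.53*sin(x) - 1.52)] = (-2.143296*sin(x)^5 + 16.244544*sin(x)^4 - 29.542788*sin(x)^3 + 5.98222199999999*sin(x)^2 + 40.91436*sin(x) - 33.379836)/(1.815848*sin(x)^6 - 6.831756*sin(x)^5 + 1.78059*sin(x)^4 + 13.441815*sin(x)^3 - 2.21844*sin(x)^2 - 10.604736*sin(x) - 3.511808)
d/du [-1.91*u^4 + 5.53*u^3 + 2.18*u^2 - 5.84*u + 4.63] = -7.64*u^3 + 16.59*u^2 + 4.36*u - 5.84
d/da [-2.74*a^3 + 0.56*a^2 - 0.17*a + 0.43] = -8.22*a^2 + 1.12*a - 0.17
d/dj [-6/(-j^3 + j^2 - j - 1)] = 6*(-3*j^2 + 2*j - 1)/(j^3 - j^2 + j + 1)^2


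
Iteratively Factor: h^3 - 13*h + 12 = (h - 3)*(h^2 + 3*h - 4) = (h - 3)*(h - 1)*(h + 4)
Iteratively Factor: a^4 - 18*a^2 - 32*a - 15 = (a + 1)*(a^3 - a^2 - 17*a - 15) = (a - 5)*(a + 1)*(a^2 + 4*a + 3) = (a - 5)*(a + 1)*(a + 3)*(a + 1)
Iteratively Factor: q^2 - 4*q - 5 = (q + 1)*(q - 5)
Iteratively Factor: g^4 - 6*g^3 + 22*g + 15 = (g - 3)*(g^3 - 3*g^2 - 9*g - 5) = (g - 3)*(g + 1)*(g^2 - 4*g - 5) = (g - 3)*(g + 1)^2*(g - 5)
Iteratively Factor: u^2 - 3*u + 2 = (u - 1)*(u - 2)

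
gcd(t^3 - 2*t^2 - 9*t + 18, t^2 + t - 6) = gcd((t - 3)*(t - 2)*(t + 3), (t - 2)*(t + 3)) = t^2 + t - 6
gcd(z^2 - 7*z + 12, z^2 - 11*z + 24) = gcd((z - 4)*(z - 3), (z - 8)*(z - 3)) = z - 3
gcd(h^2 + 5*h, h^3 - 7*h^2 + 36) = 1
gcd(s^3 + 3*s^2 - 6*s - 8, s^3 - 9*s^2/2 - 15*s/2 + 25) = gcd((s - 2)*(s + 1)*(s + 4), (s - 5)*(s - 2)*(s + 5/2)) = s - 2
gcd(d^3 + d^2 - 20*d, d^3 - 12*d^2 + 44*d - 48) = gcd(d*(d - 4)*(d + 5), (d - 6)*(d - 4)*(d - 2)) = d - 4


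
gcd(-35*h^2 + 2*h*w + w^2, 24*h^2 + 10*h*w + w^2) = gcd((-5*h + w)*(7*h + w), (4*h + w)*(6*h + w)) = 1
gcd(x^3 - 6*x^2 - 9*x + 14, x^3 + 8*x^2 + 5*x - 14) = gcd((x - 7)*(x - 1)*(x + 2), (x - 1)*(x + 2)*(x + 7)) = x^2 + x - 2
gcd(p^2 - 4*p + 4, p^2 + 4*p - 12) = p - 2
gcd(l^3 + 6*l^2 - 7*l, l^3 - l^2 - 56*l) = l^2 + 7*l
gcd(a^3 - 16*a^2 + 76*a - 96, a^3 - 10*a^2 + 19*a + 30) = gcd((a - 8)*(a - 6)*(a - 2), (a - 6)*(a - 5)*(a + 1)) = a - 6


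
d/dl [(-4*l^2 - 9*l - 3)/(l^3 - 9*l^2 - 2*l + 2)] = 2*(2*l^4 + 9*l^3 - 32*l^2 - 35*l - 12)/(l^6 - 18*l^5 + 77*l^4 + 40*l^3 - 32*l^2 - 8*l + 4)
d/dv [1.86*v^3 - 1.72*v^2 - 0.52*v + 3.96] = 5.58*v^2 - 3.44*v - 0.52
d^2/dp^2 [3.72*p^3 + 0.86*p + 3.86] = 22.32*p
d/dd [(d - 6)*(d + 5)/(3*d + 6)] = (d^2 + 4*d + 28)/(3*(d^2 + 4*d + 4))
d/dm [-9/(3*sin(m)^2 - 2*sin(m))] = 18*(3/tan(m) - cos(m)/sin(m)^2)/(3*sin(m) - 2)^2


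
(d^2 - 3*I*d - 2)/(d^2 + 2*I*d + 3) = (d - 2*I)/(d + 3*I)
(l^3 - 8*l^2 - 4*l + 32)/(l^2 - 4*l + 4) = (l^2 - 6*l - 16)/(l - 2)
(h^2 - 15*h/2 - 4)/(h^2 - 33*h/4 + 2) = 2*(2*h + 1)/(4*h - 1)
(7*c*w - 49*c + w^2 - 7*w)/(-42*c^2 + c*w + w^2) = (w - 7)/(-6*c + w)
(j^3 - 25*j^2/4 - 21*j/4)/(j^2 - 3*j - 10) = j*(-4*j^2 + 25*j + 21)/(4*(-j^2 + 3*j + 10))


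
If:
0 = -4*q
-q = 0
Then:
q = 0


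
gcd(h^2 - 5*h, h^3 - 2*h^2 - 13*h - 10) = h - 5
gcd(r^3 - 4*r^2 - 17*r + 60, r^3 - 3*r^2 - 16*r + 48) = r^2 + r - 12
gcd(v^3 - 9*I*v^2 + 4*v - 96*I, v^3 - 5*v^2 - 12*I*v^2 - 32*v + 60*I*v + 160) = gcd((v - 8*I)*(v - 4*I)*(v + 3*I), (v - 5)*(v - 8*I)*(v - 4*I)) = v^2 - 12*I*v - 32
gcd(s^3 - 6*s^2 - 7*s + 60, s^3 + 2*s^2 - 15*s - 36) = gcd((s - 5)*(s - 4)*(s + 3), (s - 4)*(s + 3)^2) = s^2 - s - 12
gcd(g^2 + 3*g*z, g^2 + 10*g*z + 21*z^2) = g + 3*z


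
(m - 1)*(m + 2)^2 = m^3 + 3*m^2 - 4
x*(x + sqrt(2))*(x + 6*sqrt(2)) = x^3 + 7*sqrt(2)*x^2 + 12*x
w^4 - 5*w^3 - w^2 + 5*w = w*(w - 5)*(w - 1)*(w + 1)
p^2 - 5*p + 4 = (p - 4)*(p - 1)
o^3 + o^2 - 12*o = o*(o - 3)*(o + 4)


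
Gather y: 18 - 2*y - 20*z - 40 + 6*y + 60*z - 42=4*y + 40*z - 64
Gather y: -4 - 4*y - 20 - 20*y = -24*y - 24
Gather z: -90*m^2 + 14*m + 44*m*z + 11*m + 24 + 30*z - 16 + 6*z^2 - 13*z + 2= -90*m^2 + 25*m + 6*z^2 + z*(44*m + 17) + 10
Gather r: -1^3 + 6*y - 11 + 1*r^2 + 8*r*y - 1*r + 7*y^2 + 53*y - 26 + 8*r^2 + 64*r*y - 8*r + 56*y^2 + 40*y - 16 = 9*r^2 + r*(72*y - 9) + 63*y^2 + 99*y - 54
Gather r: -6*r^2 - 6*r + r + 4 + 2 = -6*r^2 - 5*r + 6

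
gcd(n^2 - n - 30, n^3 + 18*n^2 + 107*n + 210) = n + 5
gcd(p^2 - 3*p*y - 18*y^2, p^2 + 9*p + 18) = 1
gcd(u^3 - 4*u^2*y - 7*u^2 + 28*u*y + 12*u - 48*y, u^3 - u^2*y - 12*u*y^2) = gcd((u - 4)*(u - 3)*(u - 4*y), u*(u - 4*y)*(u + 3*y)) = -u + 4*y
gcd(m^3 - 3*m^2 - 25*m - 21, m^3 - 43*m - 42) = m^2 - 6*m - 7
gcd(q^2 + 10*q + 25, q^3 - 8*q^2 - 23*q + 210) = q + 5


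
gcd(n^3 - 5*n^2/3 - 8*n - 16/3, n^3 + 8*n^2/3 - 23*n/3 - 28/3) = n + 1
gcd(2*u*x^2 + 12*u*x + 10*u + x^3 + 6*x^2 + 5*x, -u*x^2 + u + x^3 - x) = x + 1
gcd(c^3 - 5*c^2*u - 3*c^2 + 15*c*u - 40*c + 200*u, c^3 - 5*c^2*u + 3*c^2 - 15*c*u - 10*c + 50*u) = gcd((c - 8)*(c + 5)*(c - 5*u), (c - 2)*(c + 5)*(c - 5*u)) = -c^2 + 5*c*u - 5*c + 25*u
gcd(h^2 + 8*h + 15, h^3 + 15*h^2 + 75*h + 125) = h + 5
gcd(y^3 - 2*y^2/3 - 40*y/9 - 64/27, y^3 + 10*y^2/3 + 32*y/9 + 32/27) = y^2 + 2*y + 8/9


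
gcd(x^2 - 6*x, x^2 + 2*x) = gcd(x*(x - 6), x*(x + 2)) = x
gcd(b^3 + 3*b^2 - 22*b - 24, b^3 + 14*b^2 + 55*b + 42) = b^2 + 7*b + 6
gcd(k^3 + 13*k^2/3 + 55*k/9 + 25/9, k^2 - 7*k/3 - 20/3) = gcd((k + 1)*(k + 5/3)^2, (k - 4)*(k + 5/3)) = k + 5/3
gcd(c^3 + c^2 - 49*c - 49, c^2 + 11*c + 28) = c + 7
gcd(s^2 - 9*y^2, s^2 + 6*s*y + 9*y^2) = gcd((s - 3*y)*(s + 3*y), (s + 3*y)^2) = s + 3*y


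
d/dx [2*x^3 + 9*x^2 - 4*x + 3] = 6*x^2 + 18*x - 4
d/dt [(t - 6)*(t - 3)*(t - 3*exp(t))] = -3*t^2*exp(t) + 3*t^2 + 21*t*exp(t) - 18*t - 27*exp(t) + 18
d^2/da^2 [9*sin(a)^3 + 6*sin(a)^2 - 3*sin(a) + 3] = -81*sin(a)^3 - 24*sin(a)^2 + 57*sin(a) + 12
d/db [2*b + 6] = 2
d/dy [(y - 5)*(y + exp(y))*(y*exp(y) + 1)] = (y - 5)*(y + 1)*(y + exp(y))*exp(y) + (y - 5)*(y*exp(y) + 1)*(exp(y) + 1) + (y + exp(y))*(y*exp(y) + 1)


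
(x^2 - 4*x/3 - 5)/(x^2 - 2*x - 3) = (x + 5/3)/(x + 1)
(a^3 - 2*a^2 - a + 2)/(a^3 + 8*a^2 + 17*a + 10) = (a^2 - 3*a + 2)/(a^2 + 7*a + 10)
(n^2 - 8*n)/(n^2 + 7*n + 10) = n*(n - 8)/(n^2 + 7*n + 10)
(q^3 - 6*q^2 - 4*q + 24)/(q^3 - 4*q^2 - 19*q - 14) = (q^2 - 8*q + 12)/(q^2 - 6*q - 7)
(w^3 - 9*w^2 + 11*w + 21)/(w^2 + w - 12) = (w^2 - 6*w - 7)/(w + 4)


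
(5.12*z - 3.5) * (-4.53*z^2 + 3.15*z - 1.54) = -23.1936*z^3 + 31.983*z^2 - 18.9098*z + 5.39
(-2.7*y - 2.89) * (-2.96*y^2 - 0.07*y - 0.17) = 7.992*y^3 + 8.7434*y^2 + 0.6613*y + 0.4913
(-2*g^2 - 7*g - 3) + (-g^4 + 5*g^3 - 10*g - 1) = -g^4 + 5*g^3 - 2*g^2 - 17*g - 4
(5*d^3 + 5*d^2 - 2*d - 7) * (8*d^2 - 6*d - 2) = 40*d^5 + 10*d^4 - 56*d^3 - 54*d^2 + 46*d + 14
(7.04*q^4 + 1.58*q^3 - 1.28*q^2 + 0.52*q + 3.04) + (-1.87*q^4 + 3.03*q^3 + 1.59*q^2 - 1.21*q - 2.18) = 5.17*q^4 + 4.61*q^3 + 0.31*q^2 - 0.69*q + 0.86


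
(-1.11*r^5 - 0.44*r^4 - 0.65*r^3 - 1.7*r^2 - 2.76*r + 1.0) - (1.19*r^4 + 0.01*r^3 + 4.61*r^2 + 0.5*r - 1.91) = -1.11*r^5 - 1.63*r^4 - 0.66*r^3 - 6.31*r^2 - 3.26*r + 2.91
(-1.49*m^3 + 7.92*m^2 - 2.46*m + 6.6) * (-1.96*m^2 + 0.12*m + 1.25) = 2.9204*m^5 - 15.702*m^4 + 3.9095*m^3 - 3.3312*m^2 - 2.283*m + 8.25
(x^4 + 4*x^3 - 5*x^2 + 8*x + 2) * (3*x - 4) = 3*x^5 + 8*x^4 - 31*x^3 + 44*x^2 - 26*x - 8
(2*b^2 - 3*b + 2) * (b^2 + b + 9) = 2*b^4 - b^3 + 17*b^2 - 25*b + 18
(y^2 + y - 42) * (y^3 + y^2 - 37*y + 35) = y^5 + 2*y^4 - 78*y^3 - 44*y^2 + 1589*y - 1470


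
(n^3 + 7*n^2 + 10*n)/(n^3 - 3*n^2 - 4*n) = (n^2 + 7*n + 10)/(n^2 - 3*n - 4)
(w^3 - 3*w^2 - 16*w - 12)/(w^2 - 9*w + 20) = (w^3 - 3*w^2 - 16*w - 12)/(w^2 - 9*w + 20)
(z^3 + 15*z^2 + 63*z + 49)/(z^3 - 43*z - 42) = (z^2 + 14*z + 49)/(z^2 - z - 42)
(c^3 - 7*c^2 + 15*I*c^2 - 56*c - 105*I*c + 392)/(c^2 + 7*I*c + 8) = (c^2 + 7*c*(-1 + I) - 49*I)/(c - I)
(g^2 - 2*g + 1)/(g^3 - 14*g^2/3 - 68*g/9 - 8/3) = 9*(-g^2 + 2*g - 1)/(-9*g^3 + 42*g^2 + 68*g + 24)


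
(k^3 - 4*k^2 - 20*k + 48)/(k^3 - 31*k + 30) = (k^3 - 4*k^2 - 20*k + 48)/(k^3 - 31*k + 30)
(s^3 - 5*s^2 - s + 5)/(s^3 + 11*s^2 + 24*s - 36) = (s^2 - 4*s - 5)/(s^2 + 12*s + 36)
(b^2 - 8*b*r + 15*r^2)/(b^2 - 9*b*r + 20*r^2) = (-b + 3*r)/(-b + 4*r)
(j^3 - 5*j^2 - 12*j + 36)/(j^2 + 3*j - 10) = (j^2 - 3*j - 18)/(j + 5)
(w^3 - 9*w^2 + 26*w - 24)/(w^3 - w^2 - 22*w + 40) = (w - 3)/(w + 5)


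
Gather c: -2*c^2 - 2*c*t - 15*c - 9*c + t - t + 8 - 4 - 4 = -2*c^2 + c*(-2*t - 24)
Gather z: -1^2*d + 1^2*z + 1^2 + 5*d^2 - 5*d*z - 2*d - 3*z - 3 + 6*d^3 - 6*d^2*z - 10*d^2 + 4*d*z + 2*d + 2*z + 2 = 6*d^3 - 5*d^2 - d + z*(-6*d^2 - d)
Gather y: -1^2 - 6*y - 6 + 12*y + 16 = 6*y + 9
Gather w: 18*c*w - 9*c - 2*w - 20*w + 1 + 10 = -9*c + w*(18*c - 22) + 11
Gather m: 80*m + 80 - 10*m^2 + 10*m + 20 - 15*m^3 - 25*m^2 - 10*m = -15*m^3 - 35*m^2 + 80*m + 100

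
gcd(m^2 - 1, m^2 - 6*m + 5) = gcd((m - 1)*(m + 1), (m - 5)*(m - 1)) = m - 1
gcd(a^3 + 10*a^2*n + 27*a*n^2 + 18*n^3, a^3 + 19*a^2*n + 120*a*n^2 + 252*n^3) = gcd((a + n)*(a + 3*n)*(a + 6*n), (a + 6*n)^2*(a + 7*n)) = a + 6*n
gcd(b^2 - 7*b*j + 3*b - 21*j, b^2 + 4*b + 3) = b + 3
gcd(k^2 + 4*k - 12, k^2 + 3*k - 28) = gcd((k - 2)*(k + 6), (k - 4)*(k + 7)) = 1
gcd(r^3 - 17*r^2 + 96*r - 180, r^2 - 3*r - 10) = r - 5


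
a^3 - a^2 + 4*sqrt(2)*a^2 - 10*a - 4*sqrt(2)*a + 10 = (a - 1)*(a - sqrt(2))*(a + 5*sqrt(2))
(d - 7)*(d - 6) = d^2 - 13*d + 42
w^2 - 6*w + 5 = (w - 5)*(w - 1)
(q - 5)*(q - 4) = q^2 - 9*q + 20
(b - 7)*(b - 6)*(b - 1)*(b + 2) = b^4 - 12*b^3 + 27*b^2 + 68*b - 84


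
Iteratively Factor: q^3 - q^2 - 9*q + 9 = (q - 1)*(q^2 - 9) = (q - 3)*(q - 1)*(q + 3)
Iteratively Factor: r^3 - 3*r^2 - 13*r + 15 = (r - 5)*(r^2 + 2*r - 3) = (r - 5)*(r + 3)*(r - 1)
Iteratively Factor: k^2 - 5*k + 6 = (k - 3)*(k - 2)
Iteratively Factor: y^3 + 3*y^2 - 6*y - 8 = (y + 4)*(y^2 - y - 2) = (y - 2)*(y + 4)*(y + 1)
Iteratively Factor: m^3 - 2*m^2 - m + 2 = (m - 1)*(m^2 - m - 2) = (m - 2)*(m - 1)*(m + 1)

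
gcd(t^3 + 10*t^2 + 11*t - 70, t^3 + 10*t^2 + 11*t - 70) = t^3 + 10*t^2 + 11*t - 70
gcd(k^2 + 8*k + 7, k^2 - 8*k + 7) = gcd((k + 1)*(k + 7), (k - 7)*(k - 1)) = 1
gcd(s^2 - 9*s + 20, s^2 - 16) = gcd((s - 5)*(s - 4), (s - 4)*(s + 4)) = s - 4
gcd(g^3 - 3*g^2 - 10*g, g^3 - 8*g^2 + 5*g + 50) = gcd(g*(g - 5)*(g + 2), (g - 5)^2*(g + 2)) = g^2 - 3*g - 10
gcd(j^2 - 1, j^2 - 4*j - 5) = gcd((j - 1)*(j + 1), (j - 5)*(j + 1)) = j + 1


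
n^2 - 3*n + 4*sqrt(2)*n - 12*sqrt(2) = (n - 3)*(n + 4*sqrt(2))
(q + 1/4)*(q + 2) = q^2 + 9*q/4 + 1/2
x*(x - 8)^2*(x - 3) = x^4 - 19*x^3 + 112*x^2 - 192*x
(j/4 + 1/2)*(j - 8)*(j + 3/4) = j^3/4 - 21*j^2/16 - 41*j/8 - 3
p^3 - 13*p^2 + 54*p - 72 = (p - 6)*(p - 4)*(p - 3)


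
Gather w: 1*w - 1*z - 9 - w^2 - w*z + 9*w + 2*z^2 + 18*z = -w^2 + w*(10 - z) + 2*z^2 + 17*z - 9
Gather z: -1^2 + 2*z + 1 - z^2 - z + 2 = -z^2 + z + 2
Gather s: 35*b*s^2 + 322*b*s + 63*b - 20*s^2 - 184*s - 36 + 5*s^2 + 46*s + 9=63*b + s^2*(35*b - 15) + s*(322*b - 138) - 27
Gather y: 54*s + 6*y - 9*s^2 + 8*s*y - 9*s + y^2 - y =-9*s^2 + 45*s + y^2 + y*(8*s + 5)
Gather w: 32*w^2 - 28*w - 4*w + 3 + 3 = 32*w^2 - 32*w + 6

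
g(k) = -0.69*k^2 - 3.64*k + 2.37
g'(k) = -1.38*k - 3.64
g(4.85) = -31.51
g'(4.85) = -10.33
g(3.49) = -18.74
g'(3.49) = -8.46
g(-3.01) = 7.07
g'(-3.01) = 0.51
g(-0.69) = 4.55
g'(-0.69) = -2.69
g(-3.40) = 6.77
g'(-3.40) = 1.05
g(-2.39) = 7.13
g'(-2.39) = -0.34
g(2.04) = -7.93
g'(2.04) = -6.46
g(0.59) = -0.02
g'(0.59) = -4.45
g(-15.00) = -98.28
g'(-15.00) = 17.06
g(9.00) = -86.28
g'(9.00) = -16.06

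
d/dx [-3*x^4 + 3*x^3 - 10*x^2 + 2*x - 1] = -12*x^3 + 9*x^2 - 20*x + 2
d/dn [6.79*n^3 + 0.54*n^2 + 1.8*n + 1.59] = 20.37*n^2 + 1.08*n + 1.8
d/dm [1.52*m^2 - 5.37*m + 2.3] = 3.04*m - 5.37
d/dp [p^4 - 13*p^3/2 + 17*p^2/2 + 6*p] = 4*p^3 - 39*p^2/2 + 17*p + 6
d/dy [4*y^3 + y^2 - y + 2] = 12*y^2 + 2*y - 1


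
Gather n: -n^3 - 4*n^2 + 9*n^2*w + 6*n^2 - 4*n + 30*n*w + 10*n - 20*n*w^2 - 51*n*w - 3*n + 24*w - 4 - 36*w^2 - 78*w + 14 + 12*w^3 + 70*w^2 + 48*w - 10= -n^3 + n^2*(9*w + 2) + n*(-20*w^2 - 21*w + 3) + 12*w^3 + 34*w^2 - 6*w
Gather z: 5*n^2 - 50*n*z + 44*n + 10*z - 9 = 5*n^2 + 44*n + z*(10 - 50*n) - 9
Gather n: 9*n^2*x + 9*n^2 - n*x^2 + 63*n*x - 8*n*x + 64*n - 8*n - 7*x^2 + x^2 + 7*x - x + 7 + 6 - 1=n^2*(9*x + 9) + n*(-x^2 + 55*x + 56) - 6*x^2 + 6*x + 12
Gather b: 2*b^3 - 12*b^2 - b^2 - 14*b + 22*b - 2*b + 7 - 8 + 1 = 2*b^3 - 13*b^2 + 6*b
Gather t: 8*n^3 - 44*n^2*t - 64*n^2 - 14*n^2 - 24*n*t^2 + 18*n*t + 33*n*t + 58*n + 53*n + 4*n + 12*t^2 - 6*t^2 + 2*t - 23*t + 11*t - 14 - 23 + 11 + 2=8*n^3 - 78*n^2 + 115*n + t^2*(6 - 24*n) + t*(-44*n^2 + 51*n - 10) - 24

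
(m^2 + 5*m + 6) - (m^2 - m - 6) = 6*m + 12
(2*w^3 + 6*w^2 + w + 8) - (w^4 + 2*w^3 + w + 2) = -w^4 + 6*w^2 + 6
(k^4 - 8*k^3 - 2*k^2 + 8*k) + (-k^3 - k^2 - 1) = k^4 - 9*k^3 - 3*k^2 + 8*k - 1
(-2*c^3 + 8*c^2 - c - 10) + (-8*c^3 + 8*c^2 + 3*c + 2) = -10*c^3 + 16*c^2 + 2*c - 8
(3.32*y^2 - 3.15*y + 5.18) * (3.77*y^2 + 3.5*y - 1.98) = 12.5164*y^4 - 0.2555*y^3 + 1.93*y^2 + 24.367*y - 10.2564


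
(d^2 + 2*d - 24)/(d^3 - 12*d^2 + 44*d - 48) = (d + 6)/(d^2 - 8*d + 12)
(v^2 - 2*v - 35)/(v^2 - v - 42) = (v + 5)/(v + 6)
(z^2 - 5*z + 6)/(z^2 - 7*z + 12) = (z - 2)/(z - 4)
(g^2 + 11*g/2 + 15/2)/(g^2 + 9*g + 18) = (g + 5/2)/(g + 6)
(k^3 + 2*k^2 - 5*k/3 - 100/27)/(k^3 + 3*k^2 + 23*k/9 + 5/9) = (9*k^2 + 3*k - 20)/(3*(3*k^2 + 4*k + 1))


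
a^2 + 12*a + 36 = (a + 6)^2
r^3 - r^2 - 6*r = r*(r - 3)*(r + 2)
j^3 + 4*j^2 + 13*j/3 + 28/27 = (j + 1/3)*(j + 4/3)*(j + 7/3)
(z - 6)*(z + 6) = z^2 - 36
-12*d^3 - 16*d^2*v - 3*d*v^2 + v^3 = (-6*d + v)*(d + v)*(2*d + v)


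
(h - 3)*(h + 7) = h^2 + 4*h - 21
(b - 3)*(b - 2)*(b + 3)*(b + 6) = b^4 + 4*b^3 - 21*b^2 - 36*b + 108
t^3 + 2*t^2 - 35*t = t*(t - 5)*(t + 7)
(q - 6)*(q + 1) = q^2 - 5*q - 6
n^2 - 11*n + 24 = (n - 8)*(n - 3)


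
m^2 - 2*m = m*(m - 2)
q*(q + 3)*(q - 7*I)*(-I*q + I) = -I*q^4 - 7*q^3 - 2*I*q^3 - 14*q^2 + 3*I*q^2 + 21*q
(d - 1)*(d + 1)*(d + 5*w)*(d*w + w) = d^4*w + 5*d^3*w^2 + d^3*w + 5*d^2*w^2 - d^2*w - 5*d*w^2 - d*w - 5*w^2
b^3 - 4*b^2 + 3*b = b*(b - 3)*(b - 1)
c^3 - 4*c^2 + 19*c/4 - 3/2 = (c - 2)*(c - 3/2)*(c - 1/2)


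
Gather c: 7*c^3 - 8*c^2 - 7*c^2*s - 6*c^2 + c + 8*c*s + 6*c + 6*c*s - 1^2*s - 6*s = 7*c^3 + c^2*(-7*s - 14) + c*(14*s + 7) - 7*s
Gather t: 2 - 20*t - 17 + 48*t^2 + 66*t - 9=48*t^2 + 46*t - 24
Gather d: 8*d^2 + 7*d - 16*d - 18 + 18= 8*d^2 - 9*d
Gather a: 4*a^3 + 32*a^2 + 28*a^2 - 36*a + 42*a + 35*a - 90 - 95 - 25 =4*a^3 + 60*a^2 + 41*a - 210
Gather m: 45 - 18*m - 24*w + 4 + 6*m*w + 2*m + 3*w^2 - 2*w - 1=m*(6*w - 16) + 3*w^2 - 26*w + 48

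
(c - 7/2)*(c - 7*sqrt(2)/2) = c^2 - 7*sqrt(2)*c/2 - 7*c/2 + 49*sqrt(2)/4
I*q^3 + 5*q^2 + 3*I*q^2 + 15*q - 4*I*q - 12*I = (q + 3)*(q - 4*I)*(I*q + 1)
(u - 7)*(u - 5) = u^2 - 12*u + 35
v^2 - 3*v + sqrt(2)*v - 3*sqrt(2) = (v - 3)*(v + sqrt(2))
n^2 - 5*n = n*(n - 5)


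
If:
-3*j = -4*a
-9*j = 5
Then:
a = -5/12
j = -5/9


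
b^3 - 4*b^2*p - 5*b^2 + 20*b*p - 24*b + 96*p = (b - 8)*(b + 3)*(b - 4*p)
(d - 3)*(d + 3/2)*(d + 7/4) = d^3 + d^2/4 - 57*d/8 - 63/8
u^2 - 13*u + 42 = (u - 7)*(u - 6)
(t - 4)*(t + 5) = t^2 + t - 20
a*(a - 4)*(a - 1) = a^3 - 5*a^2 + 4*a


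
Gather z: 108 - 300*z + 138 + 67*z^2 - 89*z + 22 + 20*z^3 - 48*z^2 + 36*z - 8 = 20*z^3 + 19*z^2 - 353*z + 260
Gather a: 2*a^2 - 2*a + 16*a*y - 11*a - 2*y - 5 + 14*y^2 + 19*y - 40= 2*a^2 + a*(16*y - 13) + 14*y^2 + 17*y - 45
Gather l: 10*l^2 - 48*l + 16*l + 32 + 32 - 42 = 10*l^2 - 32*l + 22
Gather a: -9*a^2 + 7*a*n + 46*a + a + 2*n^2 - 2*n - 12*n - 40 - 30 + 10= -9*a^2 + a*(7*n + 47) + 2*n^2 - 14*n - 60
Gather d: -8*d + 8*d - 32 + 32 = 0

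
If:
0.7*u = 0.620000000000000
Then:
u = 0.89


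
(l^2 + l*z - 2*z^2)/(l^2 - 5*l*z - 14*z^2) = (-l + z)/(-l + 7*z)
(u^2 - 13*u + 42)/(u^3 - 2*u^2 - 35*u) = (u - 6)/(u*(u + 5))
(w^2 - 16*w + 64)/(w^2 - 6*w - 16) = (w - 8)/(w + 2)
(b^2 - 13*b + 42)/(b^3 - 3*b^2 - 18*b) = (b - 7)/(b*(b + 3))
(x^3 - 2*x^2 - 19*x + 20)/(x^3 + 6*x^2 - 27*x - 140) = (x - 1)/(x + 7)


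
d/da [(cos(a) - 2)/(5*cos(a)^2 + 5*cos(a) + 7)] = (5*cos(a)^2 - 20*cos(a) - 17)*sin(a)/(-5*sin(a)^2 + 5*cos(a) + 12)^2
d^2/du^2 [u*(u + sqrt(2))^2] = 6*u + 4*sqrt(2)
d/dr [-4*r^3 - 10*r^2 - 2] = 4*r*(-3*r - 5)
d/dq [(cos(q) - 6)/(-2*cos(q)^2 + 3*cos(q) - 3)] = (24*cos(q) - cos(2*q) - 16)*sin(q)/(-3*cos(q) + cos(2*q) + 4)^2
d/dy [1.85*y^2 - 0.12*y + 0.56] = 3.7*y - 0.12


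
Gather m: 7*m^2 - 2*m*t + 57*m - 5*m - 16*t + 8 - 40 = 7*m^2 + m*(52 - 2*t) - 16*t - 32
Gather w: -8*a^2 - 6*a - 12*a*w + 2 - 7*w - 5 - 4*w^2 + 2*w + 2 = -8*a^2 - 6*a - 4*w^2 + w*(-12*a - 5) - 1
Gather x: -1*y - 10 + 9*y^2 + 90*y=9*y^2 + 89*y - 10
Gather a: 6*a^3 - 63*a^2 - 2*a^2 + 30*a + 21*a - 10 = 6*a^3 - 65*a^2 + 51*a - 10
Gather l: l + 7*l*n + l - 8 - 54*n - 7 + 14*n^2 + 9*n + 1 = l*(7*n + 2) + 14*n^2 - 45*n - 14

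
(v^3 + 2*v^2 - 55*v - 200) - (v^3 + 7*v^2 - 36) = -5*v^2 - 55*v - 164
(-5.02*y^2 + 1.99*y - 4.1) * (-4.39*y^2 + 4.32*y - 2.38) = 22.0378*y^4 - 30.4225*y^3 + 38.5434*y^2 - 22.4482*y + 9.758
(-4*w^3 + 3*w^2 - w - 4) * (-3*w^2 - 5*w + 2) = 12*w^5 + 11*w^4 - 20*w^3 + 23*w^2 + 18*w - 8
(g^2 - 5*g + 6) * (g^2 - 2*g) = g^4 - 7*g^3 + 16*g^2 - 12*g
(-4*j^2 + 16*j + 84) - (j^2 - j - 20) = -5*j^2 + 17*j + 104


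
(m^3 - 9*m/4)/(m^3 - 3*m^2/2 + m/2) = (4*m^2 - 9)/(2*(2*m^2 - 3*m + 1))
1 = 1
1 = 1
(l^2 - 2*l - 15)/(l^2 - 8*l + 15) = (l + 3)/(l - 3)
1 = 1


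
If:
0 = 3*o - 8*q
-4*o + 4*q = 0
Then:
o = 0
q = 0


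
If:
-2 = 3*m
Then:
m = -2/3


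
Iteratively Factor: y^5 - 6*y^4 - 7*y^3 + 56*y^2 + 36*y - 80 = (y + 2)*(y^4 - 8*y^3 + 9*y^2 + 38*y - 40) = (y - 4)*(y + 2)*(y^3 - 4*y^2 - 7*y + 10) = (y - 4)*(y + 2)^2*(y^2 - 6*y + 5) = (y - 4)*(y - 1)*(y + 2)^2*(y - 5)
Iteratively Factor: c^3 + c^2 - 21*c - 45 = (c - 5)*(c^2 + 6*c + 9) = (c - 5)*(c + 3)*(c + 3)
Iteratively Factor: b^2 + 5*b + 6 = (b + 3)*(b + 2)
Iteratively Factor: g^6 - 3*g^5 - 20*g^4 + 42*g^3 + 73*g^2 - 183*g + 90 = (g - 5)*(g^5 + 2*g^4 - 10*g^3 - 8*g^2 + 33*g - 18) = (g - 5)*(g - 1)*(g^4 + 3*g^3 - 7*g^2 - 15*g + 18) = (g - 5)*(g - 1)*(g + 3)*(g^3 - 7*g + 6) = (g - 5)*(g - 2)*(g - 1)*(g + 3)*(g^2 + 2*g - 3) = (g - 5)*(g - 2)*(g - 1)*(g + 3)^2*(g - 1)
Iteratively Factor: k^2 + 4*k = (k + 4)*(k)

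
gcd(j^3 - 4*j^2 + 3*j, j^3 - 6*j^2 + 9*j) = j^2 - 3*j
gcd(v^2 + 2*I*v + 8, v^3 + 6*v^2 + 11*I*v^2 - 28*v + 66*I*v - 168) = v + 4*I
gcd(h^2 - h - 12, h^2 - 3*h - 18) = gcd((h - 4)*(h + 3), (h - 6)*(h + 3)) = h + 3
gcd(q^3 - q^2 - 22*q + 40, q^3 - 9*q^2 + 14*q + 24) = q - 4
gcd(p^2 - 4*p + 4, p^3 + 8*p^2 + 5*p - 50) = p - 2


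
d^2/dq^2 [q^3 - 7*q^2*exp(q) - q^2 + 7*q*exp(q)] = -7*q^2*exp(q) - 21*q*exp(q) + 6*q - 2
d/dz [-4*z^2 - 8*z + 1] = -8*z - 8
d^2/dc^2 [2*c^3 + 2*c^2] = 12*c + 4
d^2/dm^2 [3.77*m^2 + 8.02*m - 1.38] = 7.54000000000000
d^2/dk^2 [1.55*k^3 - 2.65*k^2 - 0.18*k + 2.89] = 9.3*k - 5.3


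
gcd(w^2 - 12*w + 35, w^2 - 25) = w - 5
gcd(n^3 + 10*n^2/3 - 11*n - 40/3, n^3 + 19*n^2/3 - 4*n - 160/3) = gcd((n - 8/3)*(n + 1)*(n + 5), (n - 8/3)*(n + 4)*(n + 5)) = n^2 + 7*n/3 - 40/3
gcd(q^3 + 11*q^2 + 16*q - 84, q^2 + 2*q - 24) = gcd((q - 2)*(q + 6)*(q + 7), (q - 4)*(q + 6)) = q + 6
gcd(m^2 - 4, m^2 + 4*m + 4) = m + 2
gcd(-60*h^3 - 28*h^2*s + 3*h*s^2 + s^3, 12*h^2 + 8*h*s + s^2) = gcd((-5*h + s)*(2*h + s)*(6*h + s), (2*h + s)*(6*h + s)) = 12*h^2 + 8*h*s + s^2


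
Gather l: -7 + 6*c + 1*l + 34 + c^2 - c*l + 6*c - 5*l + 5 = c^2 + 12*c + l*(-c - 4) + 32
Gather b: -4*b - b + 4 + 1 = 5 - 5*b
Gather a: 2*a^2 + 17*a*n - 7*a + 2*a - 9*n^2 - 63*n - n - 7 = 2*a^2 + a*(17*n - 5) - 9*n^2 - 64*n - 7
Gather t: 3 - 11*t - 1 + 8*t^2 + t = 8*t^2 - 10*t + 2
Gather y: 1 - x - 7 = -x - 6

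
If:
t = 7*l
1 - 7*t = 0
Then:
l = 1/49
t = 1/7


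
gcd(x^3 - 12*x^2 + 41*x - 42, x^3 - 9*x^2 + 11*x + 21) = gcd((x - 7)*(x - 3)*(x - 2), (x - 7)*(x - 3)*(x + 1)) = x^2 - 10*x + 21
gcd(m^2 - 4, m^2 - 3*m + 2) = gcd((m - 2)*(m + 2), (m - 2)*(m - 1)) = m - 2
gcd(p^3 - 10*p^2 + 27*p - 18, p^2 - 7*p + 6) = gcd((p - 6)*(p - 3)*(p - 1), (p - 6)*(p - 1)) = p^2 - 7*p + 6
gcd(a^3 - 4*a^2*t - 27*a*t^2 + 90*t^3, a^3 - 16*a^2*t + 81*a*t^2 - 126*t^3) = a^2 - 9*a*t + 18*t^2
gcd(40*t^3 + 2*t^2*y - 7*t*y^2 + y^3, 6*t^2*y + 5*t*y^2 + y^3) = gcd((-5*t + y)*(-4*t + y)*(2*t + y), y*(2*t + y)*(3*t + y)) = 2*t + y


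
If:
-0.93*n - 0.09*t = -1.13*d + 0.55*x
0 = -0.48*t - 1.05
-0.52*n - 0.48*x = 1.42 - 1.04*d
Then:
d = 0.422550052687039*x + 3.74861696522655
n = 4.76646469968388 - 0.0779768177028451*x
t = -2.19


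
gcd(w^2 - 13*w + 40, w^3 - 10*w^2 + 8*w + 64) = w - 8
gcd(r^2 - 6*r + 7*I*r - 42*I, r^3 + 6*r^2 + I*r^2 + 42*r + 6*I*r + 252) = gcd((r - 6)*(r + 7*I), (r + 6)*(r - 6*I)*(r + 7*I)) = r + 7*I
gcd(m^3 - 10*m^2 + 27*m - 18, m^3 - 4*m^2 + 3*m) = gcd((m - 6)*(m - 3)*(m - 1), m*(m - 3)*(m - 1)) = m^2 - 4*m + 3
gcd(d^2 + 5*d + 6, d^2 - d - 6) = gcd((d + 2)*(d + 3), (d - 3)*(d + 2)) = d + 2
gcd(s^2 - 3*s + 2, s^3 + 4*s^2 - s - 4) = s - 1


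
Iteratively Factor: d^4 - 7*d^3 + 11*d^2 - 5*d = (d - 5)*(d^3 - 2*d^2 + d) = (d - 5)*(d - 1)*(d^2 - d) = d*(d - 5)*(d - 1)*(d - 1)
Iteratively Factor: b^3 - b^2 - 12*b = (b + 3)*(b^2 - 4*b) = b*(b + 3)*(b - 4)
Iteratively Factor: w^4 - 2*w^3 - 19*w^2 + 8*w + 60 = (w + 2)*(w^3 - 4*w^2 - 11*w + 30) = (w + 2)*(w + 3)*(w^2 - 7*w + 10) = (w - 5)*(w + 2)*(w + 3)*(w - 2)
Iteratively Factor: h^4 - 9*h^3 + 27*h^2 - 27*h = (h - 3)*(h^3 - 6*h^2 + 9*h) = (h - 3)^2*(h^2 - 3*h) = h*(h - 3)^2*(h - 3)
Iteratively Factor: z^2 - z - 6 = (z + 2)*(z - 3)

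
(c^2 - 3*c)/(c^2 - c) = (c - 3)/(c - 1)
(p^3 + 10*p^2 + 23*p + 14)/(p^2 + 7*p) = p + 3 + 2/p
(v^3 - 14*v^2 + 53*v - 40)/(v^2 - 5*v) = v - 9 + 8/v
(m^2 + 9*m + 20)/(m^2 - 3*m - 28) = (m + 5)/(m - 7)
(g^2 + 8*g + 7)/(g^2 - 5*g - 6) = (g + 7)/(g - 6)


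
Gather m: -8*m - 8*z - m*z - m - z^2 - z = m*(-z - 9) - z^2 - 9*z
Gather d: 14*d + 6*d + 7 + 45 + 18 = 20*d + 70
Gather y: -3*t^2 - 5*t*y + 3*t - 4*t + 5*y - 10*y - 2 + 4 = -3*t^2 - t + y*(-5*t - 5) + 2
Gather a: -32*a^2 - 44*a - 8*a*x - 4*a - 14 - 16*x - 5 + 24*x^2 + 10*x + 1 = -32*a^2 + a*(-8*x - 48) + 24*x^2 - 6*x - 18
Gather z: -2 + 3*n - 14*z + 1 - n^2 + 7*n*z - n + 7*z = -n^2 + 2*n + z*(7*n - 7) - 1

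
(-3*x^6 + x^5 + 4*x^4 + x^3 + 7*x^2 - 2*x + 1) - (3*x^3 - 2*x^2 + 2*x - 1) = -3*x^6 + x^5 + 4*x^4 - 2*x^3 + 9*x^2 - 4*x + 2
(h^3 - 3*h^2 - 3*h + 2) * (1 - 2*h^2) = -2*h^5 + 6*h^4 + 7*h^3 - 7*h^2 - 3*h + 2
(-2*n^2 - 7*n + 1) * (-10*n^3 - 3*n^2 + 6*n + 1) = 20*n^5 + 76*n^4 - n^3 - 47*n^2 - n + 1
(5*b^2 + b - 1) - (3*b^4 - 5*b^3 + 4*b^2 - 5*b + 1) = -3*b^4 + 5*b^3 + b^2 + 6*b - 2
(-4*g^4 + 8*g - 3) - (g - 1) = -4*g^4 + 7*g - 2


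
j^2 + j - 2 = (j - 1)*(j + 2)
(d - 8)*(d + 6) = d^2 - 2*d - 48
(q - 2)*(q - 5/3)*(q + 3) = q^3 - 2*q^2/3 - 23*q/3 + 10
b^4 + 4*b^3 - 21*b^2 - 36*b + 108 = (b - 3)*(b - 2)*(b + 3)*(b + 6)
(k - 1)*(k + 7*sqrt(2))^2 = k^3 - k^2 + 14*sqrt(2)*k^2 - 14*sqrt(2)*k + 98*k - 98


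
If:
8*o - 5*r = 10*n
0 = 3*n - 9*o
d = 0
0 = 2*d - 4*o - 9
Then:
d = 0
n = -27/4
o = -9/4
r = 99/10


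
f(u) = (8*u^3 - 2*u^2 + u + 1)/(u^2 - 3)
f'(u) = -2*u*(8*u^3 - 2*u^2 + u + 1)/(u^2 - 3)^2 + (24*u^2 - 4*u + 1)/(u^2 - 3) = (8*u^4 - 73*u^2 + 10*u - 3)/(u^4 - 6*u^2 + 9)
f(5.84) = 49.25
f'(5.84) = 7.10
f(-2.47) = -43.29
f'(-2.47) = -18.23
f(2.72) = 34.08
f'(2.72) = -4.03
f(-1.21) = 11.27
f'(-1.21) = -44.44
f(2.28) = 39.89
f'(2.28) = -29.69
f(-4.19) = -43.06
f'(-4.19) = 5.38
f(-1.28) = 14.93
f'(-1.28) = -61.45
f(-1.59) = 80.11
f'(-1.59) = -684.01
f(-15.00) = -123.71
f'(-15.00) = 7.88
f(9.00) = 72.82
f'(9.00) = 7.67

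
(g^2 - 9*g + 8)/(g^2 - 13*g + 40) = (g - 1)/(g - 5)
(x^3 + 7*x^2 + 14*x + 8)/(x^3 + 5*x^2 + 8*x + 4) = (x + 4)/(x + 2)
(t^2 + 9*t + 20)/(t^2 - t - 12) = (t^2 + 9*t + 20)/(t^2 - t - 12)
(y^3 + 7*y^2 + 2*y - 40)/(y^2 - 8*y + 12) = (y^2 + 9*y + 20)/(y - 6)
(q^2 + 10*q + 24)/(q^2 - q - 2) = (q^2 + 10*q + 24)/(q^2 - q - 2)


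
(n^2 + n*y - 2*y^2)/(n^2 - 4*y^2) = (-n + y)/(-n + 2*y)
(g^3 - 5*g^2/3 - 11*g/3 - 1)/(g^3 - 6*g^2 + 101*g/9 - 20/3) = 3*(3*g^2 + 4*g + 1)/(9*g^2 - 27*g + 20)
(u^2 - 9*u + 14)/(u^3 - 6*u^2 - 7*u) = (u - 2)/(u*(u + 1))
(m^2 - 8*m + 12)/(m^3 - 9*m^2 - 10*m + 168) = (m - 2)/(m^2 - 3*m - 28)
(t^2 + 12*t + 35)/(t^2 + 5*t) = (t + 7)/t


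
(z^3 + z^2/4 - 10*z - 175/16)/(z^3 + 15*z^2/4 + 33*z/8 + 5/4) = (4*z^2 - 4*z - 35)/(2*(2*z^2 + 5*z + 2))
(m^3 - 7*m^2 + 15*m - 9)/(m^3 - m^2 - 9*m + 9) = (m - 3)/(m + 3)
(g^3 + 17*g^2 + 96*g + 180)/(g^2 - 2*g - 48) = (g^2 + 11*g + 30)/(g - 8)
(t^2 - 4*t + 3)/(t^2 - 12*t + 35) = (t^2 - 4*t + 3)/(t^2 - 12*t + 35)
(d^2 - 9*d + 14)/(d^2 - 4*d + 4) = (d - 7)/(d - 2)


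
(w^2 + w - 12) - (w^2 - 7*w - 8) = 8*w - 4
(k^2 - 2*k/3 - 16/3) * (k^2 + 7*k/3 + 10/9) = k^4 + 5*k^3/3 - 52*k^2/9 - 356*k/27 - 160/27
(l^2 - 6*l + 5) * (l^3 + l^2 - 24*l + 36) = l^5 - 5*l^4 - 25*l^3 + 185*l^2 - 336*l + 180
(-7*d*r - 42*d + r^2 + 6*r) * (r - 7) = -7*d*r^2 + 7*d*r + 294*d + r^3 - r^2 - 42*r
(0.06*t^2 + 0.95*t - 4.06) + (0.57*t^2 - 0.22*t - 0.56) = 0.63*t^2 + 0.73*t - 4.62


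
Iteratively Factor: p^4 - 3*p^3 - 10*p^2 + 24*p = (p - 4)*(p^3 + p^2 - 6*p) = (p - 4)*(p - 2)*(p^2 + 3*p) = (p - 4)*(p - 2)*(p + 3)*(p)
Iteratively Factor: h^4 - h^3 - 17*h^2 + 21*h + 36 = (h - 3)*(h^3 + 2*h^2 - 11*h - 12) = (h - 3)*(h + 4)*(h^2 - 2*h - 3) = (h - 3)*(h + 1)*(h + 4)*(h - 3)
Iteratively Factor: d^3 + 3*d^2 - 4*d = (d - 1)*(d^2 + 4*d) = d*(d - 1)*(d + 4)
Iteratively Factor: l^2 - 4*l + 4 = (l - 2)*(l - 2)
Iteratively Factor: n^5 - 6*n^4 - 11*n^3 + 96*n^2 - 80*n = (n - 5)*(n^4 - n^3 - 16*n^2 + 16*n) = (n - 5)*(n - 1)*(n^3 - 16*n) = n*(n - 5)*(n - 1)*(n^2 - 16) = n*(n - 5)*(n - 1)*(n + 4)*(n - 4)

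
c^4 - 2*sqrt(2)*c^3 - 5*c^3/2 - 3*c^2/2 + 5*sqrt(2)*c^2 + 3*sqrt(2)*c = c*(c - 3)*(c + 1/2)*(c - 2*sqrt(2))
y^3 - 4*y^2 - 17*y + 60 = (y - 5)*(y - 3)*(y + 4)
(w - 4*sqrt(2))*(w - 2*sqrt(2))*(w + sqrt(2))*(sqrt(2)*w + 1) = sqrt(2)*w^4 - 9*w^3 - sqrt(2)*w^2 + 36*w + 16*sqrt(2)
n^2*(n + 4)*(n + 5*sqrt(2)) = n^4 + 4*n^3 + 5*sqrt(2)*n^3 + 20*sqrt(2)*n^2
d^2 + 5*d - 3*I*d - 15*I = (d + 5)*(d - 3*I)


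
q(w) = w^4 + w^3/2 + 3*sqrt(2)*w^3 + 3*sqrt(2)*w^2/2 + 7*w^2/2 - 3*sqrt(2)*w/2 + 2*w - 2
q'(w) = 4*w^3 + 3*w^2/2 + 9*sqrt(2)*w^2 + 3*sqrt(2)*w + 7*w - 3*sqrt(2)/2 + 2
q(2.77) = 200.47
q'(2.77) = 225.21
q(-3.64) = 19.74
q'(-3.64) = -45.44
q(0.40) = -0.82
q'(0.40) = 6.91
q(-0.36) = -1.43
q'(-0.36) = -2.51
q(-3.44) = 11.91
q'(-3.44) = -33.26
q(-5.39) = 263.34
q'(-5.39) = -273.73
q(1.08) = 11.76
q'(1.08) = 33.66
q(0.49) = -0.09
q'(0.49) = 9.27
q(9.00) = 10470.62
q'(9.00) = 4169.52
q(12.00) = 29737.30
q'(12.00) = 9095.61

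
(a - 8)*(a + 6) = a^2 - 2*a - 48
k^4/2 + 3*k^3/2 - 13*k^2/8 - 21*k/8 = k*(k/2 + 1/2)*(k - 3/2)*(k + 7/2)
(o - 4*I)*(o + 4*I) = o^2 + 16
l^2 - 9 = (l - 3)*(l + 3)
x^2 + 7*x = x*(x + 7)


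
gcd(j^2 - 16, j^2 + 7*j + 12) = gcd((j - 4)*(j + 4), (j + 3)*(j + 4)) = j + 4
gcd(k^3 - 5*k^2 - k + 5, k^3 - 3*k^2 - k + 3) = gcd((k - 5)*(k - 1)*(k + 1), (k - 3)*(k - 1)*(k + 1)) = k^2 - 1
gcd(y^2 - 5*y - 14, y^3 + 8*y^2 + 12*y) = y + 2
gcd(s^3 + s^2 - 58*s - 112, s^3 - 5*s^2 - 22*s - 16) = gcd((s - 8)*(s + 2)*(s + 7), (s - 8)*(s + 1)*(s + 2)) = s^2 - 6*s - 16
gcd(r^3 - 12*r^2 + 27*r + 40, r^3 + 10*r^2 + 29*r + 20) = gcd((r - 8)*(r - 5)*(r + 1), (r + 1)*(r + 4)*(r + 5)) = r + 1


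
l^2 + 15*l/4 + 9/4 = (l + 3/4)*(l + 3)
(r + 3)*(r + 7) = r^2 + 10*r + 21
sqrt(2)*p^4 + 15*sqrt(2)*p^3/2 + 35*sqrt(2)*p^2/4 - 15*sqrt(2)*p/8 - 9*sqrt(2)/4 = (p - 1/2)*(p + 3/2)*(p + 6)*(sqrt(2)*p + sqrt(2)/2)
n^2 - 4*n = n*(n - 4)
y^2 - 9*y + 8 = (y - 8)*(y - 1)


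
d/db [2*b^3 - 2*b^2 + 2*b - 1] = 6*b^2 - 4*b + 2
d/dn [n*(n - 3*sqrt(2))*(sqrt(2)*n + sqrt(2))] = 3*sqrt(2)*n^2 - 12*n + 2*sqrt(2)*n - 6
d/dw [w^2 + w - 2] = 2*w + 1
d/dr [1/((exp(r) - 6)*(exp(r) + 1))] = (5 - 2*exp(r))*exp(r)/(exp(4*r) - 10*exp(3*r) + 13*exp(2*r) + 60*exp(r) + 36)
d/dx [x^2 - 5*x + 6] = 2*x - 5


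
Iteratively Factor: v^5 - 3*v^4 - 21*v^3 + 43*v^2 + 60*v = (v - 3)*(v^4 - 21*v^2 - 20*v) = (v - 3)*(v + 4)*(v^3 - 4*v^2 - 5*v) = (v - 5)*(v - 3)*(v + 4)*(v^2 + v) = (v - 5)*(v - 3)*(v + 1)*(v + 4)*(v)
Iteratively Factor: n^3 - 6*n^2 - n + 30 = (n + 2)*(n^2 - 8*n + 15) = (n - 3)*(n + 2)*(n - 5)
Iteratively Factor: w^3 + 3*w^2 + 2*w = (w + 2)*(w^2 + w) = w*(w + 2)*(w + 1)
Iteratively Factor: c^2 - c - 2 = (c - 2)*(c + 1)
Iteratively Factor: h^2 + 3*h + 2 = (h + 2)*(h + 1)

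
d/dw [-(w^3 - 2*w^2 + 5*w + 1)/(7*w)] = -2*w/7 + 2/7 + 1/(7*w^2)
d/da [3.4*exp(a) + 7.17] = 3.4*exp(a)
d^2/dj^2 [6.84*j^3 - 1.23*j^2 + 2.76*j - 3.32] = 41.04*j - 2.46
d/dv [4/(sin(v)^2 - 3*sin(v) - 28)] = 4*(3 - 2*sin(v))*cos(v)/((sin(v) - 7)^2*(sin(v) + 4)^2)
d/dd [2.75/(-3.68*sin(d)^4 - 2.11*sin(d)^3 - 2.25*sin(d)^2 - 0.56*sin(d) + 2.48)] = (40.48*sin(d)^3 + 17.4075*sin(d)^2 + 12.375*sin(d) + 1.54)*cos(d)/(3.68*sin(d)^4 + 2.11*sin(d)^3 + 2.25*sin(d)^2 + 0.56*sin(d) - 2.48)^2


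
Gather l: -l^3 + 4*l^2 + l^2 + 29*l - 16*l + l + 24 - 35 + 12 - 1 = -l^3 + 5*l^2 + 14*l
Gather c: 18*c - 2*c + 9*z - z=16*c + 8*z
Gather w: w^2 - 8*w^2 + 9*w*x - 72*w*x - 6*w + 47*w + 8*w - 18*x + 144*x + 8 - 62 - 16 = -7*w^2 + w*(49 - 63*x) + 126*x - 70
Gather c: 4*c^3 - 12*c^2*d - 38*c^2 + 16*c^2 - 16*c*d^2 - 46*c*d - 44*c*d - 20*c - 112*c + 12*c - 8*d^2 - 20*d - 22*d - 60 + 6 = 4*c^3 + c^2*(-12*d - 22) + c*(-16*d^2 - 90*d - 120) - 8*d^2 - 42*d - 54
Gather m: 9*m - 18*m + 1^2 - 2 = -9*m - 1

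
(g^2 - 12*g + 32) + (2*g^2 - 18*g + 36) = 3*g^2 - 30*g + 68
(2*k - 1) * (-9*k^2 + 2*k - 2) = -18*k^3 + 13*k^2 - 6*k + 2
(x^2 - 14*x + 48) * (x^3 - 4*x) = x^5 - 14*x^4 + 44*x^3 + 56*x^2 - 192*x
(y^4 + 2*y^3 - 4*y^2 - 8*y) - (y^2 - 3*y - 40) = y^4 + 2*y^3 - 5*y^2 - 5*y + 40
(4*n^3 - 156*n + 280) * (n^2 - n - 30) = 4*n^5 - 4*n^4 - 276*n^3 + 436*n^2 + 4400*n - 8400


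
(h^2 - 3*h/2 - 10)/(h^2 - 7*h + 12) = (h + 5/2)/(h - 3)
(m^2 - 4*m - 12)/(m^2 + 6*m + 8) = (m - 6)/(m + 4)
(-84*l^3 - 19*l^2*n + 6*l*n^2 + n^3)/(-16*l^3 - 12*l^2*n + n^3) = (21*l^2 + 10*l*n + n^2)/(4*l^2 + 4*l*n + n^2)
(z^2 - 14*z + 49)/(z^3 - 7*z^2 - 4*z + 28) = (z - 7)/(z^2 - 4)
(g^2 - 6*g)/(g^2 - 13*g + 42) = g/(g - 7)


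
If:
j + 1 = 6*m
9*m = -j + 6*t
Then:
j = 12*t/5 - 3/5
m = 2*t/5 + 1/15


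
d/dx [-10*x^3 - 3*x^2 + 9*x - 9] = -30*x^2 - 6*x + 9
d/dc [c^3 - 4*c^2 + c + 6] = 3*c^2 - 8*c + 1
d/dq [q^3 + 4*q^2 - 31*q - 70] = 3*q^2 + 8*q - 31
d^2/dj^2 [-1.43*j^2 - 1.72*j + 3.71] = -2.86000000000000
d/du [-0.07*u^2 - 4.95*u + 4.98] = -0.14*u - 4.95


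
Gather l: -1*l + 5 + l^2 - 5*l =l^2 - 6*l + 5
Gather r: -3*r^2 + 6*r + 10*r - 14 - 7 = -3*r^2 + 16*r - 21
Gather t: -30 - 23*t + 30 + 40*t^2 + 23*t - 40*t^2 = 0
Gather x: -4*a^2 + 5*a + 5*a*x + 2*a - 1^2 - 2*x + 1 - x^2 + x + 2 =-4*a^2 + 7*a - x^2 + x*(5*a - 1) + 2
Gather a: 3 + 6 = 9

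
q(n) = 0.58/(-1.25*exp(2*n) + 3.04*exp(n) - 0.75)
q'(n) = 0.58*(2.5*exp(2*n) - 3.04*exp(n))/(-1.25*exp(2*n) + 3.04*exp(n) - 0.75)^2 = (1.45*exp(n) - 1.7632)*exp(n)/(1.25*exp(2*n) - 3.04*exp(n) + 0.75)^2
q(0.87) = -0.94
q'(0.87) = 10.70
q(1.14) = -0.17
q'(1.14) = 0.72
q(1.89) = -0.02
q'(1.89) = 0.04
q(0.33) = 0.55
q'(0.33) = 0.31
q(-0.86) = 1.86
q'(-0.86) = -4.98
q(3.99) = -0.00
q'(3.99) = 0.00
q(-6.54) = -0.78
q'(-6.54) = -0.00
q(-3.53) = -0.88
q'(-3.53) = -0.12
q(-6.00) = -0.78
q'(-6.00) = -0.00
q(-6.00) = -0.78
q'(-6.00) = -0.00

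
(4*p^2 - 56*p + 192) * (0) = 0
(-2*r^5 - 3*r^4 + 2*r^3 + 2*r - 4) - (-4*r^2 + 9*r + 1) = -2*r^5 - 3*r^4 + 2*r^3 + 4*r^2 - 7*r - 5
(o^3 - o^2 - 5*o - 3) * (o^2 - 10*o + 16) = o^5 - 11*o^4 + 21*o^3 + 31*o^2 - 50*o - 48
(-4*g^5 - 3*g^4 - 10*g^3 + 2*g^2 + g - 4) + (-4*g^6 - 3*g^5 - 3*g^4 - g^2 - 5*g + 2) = -4*g^6 - 7*g^5 - 6*g^4 - 10*g^3 + g^2 - 4*g - 2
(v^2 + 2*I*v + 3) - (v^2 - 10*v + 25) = 10*v + 2*I*v - 22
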